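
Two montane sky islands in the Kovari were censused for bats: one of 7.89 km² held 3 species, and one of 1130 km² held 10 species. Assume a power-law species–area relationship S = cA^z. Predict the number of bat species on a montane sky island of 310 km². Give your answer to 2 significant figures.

7.3

z = ln(10/3) / ln(1130/7.89) = 1.2040 / 4.9644 = 0.2425
c = 3 / 7.89^0.2425 = 3 / 1.65 = 1.818
S₃ = 1.818 × 310^0.2425 = 1.818 × 4.02 ≈ 7.308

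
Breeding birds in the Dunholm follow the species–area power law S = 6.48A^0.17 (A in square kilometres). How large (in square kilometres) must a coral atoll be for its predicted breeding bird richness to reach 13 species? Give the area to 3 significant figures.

13 = 6.48 × A^0.17  ⇒  A^0.17 = 13/6.48 = 2.006
ln A = ln(2.006) / 0.17 = 0.6962 / 0.17 = 4.0955
A = e^4.0955 ≈ 60.07 square kilometres

60.1 square kilometres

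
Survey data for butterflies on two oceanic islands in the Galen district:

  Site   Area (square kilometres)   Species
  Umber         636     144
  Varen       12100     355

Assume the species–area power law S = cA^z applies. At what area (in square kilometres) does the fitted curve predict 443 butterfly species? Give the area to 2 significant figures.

z = ln(355/144) / ln(12100/636) = 0.9023 / 2.9458 = 0.3063
c = 144 / 636^0.3063 = 144 / 7.223 = 19.94
A = (443/19.94)^(1/0.3063) ⇒ ln A = ln(22.22)/0.3063 = 10.1239
A = e^10.1239 ≈ 24933 square kilometres

25000 square kilometres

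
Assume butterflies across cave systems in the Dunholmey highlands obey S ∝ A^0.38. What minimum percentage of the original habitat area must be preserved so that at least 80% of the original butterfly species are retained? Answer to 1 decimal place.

Need (A_new/A_old)^0.38 = 0.8, so A_new/A_old = 0.8^(1/0.38) = 0.8^2.632
ln(A_new/A_old) = ln 0.8 / 0.38 = -0.2231 / 0.38 = -0.5872
A_new/A_old = e^-0.5872 ≈ 0.5559

55.6%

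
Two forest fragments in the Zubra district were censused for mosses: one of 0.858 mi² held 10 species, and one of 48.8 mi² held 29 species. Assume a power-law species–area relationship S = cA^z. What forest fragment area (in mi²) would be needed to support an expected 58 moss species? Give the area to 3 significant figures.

678 mi²

z = ln(29/10) / ln(48.8/0.858) = 1.0647 / 4.0409 = 0.2635
c = 10 / 0.858^0.2635 = 10 / 0.9605 = 10.41
A = (58/10.41)^(1/0.2635) ⇒ ln A = ln(5.571)/0.2635 = 6.5184
A = e^6.5184 ≈ 677.5 mi²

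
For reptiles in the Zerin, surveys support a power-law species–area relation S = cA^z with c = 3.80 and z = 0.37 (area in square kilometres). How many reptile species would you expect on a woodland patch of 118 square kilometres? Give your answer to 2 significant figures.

S = 3.8 × 118^0.37
ln S = ln 3.8 + 0.37 × ln 118 = 1.3350 + 0.37 × 4.7707 = 3.1002
S = e^3.1002 ≈ 22.2

22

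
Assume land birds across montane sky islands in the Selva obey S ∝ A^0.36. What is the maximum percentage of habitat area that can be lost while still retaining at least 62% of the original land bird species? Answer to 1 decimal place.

73.5%

Need (A_new/A_old)^0.36 = 0.62, so A_new/A_old = 0.62^(1/0.36) = 0.62^2.778
ln(A_new/A_old) = ln 0.62 / 0.36 = -0.4780 / 0.36 = -1.3279
A_new/A_old = e^-1.3279 ≈ 0.265
Fraction that can be lost = 1 − 0.265 = 0.735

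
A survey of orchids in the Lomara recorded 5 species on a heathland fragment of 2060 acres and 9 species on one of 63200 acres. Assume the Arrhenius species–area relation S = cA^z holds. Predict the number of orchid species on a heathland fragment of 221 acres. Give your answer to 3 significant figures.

3.41

z = ln(9/5) / ln(63200/2060) = 0.5878 / 3.4236 = 0.1717
c = 5 / 2060^0.1717 = 5 / 3.706 = 1.349
S₃ = 1.349 × 221^0.1717 = 1.349 × 2.526 ≈ 3.408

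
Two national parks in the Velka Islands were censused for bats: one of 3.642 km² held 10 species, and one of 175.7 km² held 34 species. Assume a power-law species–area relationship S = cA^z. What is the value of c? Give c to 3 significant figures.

z = ln(S₂/S₁) / ln(A₂/A₁) = ln(34/10) / ln(175.7/3.642) = 1.2238 / 3.8762 = 0.3157
c = S₁ / A₁^z = 10 / 3.642^0.3157 = 10 / 1.504 = 6.649

6.65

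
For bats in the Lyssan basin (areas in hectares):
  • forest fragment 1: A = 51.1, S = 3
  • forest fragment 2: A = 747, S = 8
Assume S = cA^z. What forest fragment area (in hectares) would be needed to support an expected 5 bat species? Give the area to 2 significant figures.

210 hectares

z = ln(8/3) / ln(747/51.1) = 0.9808 / 2.6823 = 0.3657
c = 3 / 51.1^0.3657 = 3 / 4.214 = 0.7119
A = (5/0.7119)^(1/0.3657) ⇒ ln A = ln(7.024)/0.3657 = 5.3307
A = e^5.3307 ≈ 206.6 hectares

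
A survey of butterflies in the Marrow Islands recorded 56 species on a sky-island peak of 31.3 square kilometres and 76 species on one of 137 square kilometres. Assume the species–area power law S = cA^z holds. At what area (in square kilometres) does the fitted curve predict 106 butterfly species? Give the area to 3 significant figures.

684 square kilometres

z = ln(76/56) / ln(137/31.3) = 0.3054 / 1.4764 = 0.2068
c = 56 / 31.3^0.2068 = 56 / 2.039 = 27.47
A = (106/27.47)^(1/0.2068) ⇒ ln A = ln(3.859)/0.2068 = 6.5284
A = e^6.5284 ≈ 684.3 square kilometres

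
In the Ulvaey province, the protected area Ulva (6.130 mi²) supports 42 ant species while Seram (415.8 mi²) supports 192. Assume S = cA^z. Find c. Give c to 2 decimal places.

21.85

z = ln(S₂/S₁) / ln(A₂/A₁) = ln(192/42) / ln(415.8/6.13) = 1.5198 / 4.2170 = 0.3604
c = S₁ / A₁^z = 42 / 6.13^0.3604 = 42 / 1.922 = 21.85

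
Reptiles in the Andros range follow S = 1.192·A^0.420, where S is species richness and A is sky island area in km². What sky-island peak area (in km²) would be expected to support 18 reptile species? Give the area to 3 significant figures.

18 = 1.192 × A^0.42  ⇒  A^0.42 = 18/1.192 = 15.1
ln A = ln(15.1) / 0.42 = 2.7147 / 0.42 = 6.4637
A = e^6.4637 ≈ 641.4 km²

641 km²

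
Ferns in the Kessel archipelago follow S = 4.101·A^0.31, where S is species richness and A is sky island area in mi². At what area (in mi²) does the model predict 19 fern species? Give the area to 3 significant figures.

141 mi²

19 = 4.101 × A^0.31  ⇒  A^0.31 = 19/4.101 = 4.633
ln A = ln(4.633) / 0.31 = 1.5332 / 0.31 = 4.9458
A = e^4.9458 ≈ 140.6 mi²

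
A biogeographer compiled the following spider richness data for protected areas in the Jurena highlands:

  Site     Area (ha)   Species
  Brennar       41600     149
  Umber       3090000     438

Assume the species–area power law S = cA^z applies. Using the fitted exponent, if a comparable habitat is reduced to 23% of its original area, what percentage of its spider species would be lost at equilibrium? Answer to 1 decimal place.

z = ln(438/149) / ln(3090000/41600) = 1.0783 / 4.3078 = 0.2503
S_new/S_old = (A_new/A_old)^z = 0.23^0.2503 = exp(0.2503 × -1.4697) = 0.6922
Fraction lost = 1 − 0.6922 = 0.3078

30.8%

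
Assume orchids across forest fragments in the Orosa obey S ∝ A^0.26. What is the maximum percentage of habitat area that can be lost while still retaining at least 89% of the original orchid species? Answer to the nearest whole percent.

Need (A_new/A_old)^0.26 = 0.89, so A_new/A_old = 0.89^(1/0.26) = 0.89^3.846
ln(A_new/A_old) = ln 0.89 / 0.26 = -0.1165 / 0.26 = -0.4482
A_new/A_old = e^-0.4482 ≈ 0.6388
Fraction that can be lost = 1 − 0.6388 = 0.3612

36%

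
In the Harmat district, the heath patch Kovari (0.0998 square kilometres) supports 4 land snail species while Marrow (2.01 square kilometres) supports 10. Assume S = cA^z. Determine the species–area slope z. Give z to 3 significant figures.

Taking logs: ln S = ln c + z ln A, so z = (ln S₂ − ln S₁)/(ln A₂ − ln A₁).
z = ln(10/4) / ln(2.01/0.0998) = ln(2.5) / ln(20.14) = 0.9163 / 3.0027 = 0.3052

0.305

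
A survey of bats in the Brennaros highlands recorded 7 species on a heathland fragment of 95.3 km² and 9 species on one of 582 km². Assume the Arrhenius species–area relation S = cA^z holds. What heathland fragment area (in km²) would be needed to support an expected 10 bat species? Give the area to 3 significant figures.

z = ln(9/7) / ln(582/95.3) = 0.2513 / 1.8094 = 0.1389
c = 7 / 95.3^0.1389 = 7 / 1.883 = 3.717
A = (10/3.717)^(1/0.1389) ⇒ ln A = ln(2.69)/0.1389 = 7.1251
A = e^7.1251 ≈ 1243 km²

1240 km²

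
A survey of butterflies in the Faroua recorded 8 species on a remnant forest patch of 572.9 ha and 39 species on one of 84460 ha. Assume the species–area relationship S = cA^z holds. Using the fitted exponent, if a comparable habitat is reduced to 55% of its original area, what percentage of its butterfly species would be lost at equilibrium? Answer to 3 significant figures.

17.3%

z = ln(39/8) / ln(84460/572.9) = 1.5841 / 4.9933 = 0.3172
S_new/S_old = (A_new/A_old)^z = 0.55^0.3172 = exp(0.3172 × -0.5978) = 0.8272
Fraction lost = 1 − 0.8272 = 0.1728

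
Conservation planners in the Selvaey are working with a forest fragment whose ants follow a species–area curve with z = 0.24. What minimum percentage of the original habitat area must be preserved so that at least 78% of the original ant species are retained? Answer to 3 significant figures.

35.5%

Need (A_new/A_old)^0.24 = 0.78, so A_new/A_old = 0.78^(1/0.24) = 0.78^4.167
ln(A_new/A_old) = ln 0.78 / 0.24 = -0.2485 / 0.24 = -1.0353
A_new/A_old = e^-1.0353 ≈ 0.3551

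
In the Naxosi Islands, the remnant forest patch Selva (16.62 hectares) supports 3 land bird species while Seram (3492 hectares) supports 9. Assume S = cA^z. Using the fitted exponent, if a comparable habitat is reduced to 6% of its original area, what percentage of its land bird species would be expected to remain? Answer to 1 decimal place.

z = ln(9/3) / ln(3492/16.62) = 1.0986 / 5.3476 = 0.2054
S_new/S_old = (A_new/A_old)^z = 0.06^0.2054 = exp(0.2054 × -2.8134) = 0.561

56.1%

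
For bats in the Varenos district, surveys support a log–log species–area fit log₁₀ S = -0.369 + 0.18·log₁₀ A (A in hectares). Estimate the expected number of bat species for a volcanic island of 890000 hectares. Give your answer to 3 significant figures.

S = 0.4276 × 890000^0.18 = 0.4276 × 11.77 ≈ 5.034

5.03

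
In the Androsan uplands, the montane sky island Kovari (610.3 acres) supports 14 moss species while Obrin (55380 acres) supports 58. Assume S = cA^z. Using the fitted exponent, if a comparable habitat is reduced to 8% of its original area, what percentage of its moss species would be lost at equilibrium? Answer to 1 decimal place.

z = ln(58/14) / ln(55380/610.3) = 1.4214 / 4.5080 = 0.3153
S_new/S_old = (A_new/A_old)^z = 0.08^0.3153 = exp(0.3153 × -2.5257) = 0.451
Fraction lost = 1 − 0.451 = 0.549

54.9%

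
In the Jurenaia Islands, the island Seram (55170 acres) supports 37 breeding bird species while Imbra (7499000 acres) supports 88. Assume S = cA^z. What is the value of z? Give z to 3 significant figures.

0.176

Taking logs: ln S = ln c + z ln A, so z = (ln S₂ − ln S₁)/(ln A₂ − ln A₁).
z = ln(88/37) / ln(7499000/55170) = ln(2.378) / ln(135.9) = 0.8664 / 4.9121 = 0.1764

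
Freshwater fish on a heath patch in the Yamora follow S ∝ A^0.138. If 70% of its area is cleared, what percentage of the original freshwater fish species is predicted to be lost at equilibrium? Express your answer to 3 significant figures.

S_new/S_old = (A_new/A_old)^z = 0.3^0.138
= exp(0.138 × ln 0.3) = exp(0.138 × -1.2040) = exp(-0.1661) ≈ 0.8469
Fraction lost = 1 − 0.8469 = 0.1531

15.3%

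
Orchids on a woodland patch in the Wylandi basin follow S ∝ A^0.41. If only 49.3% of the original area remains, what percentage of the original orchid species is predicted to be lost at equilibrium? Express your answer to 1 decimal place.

S_new/S_old = (A_new/A_old)^z = 0.493^0.41
= exp(0.41 × ln 0.493) = exp(0.41 × -0.7072) = exp(-0.2900) ≈ 0.7483
Fraction lost = 1 − 0.7483 = 0.2517

25.2%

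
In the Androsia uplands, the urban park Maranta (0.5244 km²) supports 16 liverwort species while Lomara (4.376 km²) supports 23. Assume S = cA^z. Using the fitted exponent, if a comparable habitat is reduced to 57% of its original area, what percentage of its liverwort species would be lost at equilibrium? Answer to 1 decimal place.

z = ln(23/16) / ln(4.376/0.5244) = 0.3629 / 2.1216 = 0.1710
S_new/S_old = (A_new/A_old)^z = 0.57^0.1710 = exp(0.1710 × -0.5621) = 0.9083
Fraction lost = 1 − 0.9083 = 0.09167

9.2%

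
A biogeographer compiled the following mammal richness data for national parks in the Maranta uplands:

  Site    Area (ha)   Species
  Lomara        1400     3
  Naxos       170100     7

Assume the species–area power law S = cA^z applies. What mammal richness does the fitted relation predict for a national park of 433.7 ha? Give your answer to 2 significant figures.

z = ln(7/3) / ln(170100/1400) = 0.8473 / 4.7999 = 0.1765
c = 3 / 1400^0.1765 = 3 / 3.592 = 0.8351
S₃ = 0.8351 × 433.7^0.1765 = 0.8351 × 2.921 ≈ 2.439

2.4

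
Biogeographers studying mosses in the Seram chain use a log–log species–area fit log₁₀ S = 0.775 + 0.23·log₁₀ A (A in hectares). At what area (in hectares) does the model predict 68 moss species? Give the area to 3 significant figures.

39600 hectares

68 = 5.957 × A^0.23  ⇒  A^0.23 = 68/5.957 = 11.42
ln A = ln(11.42) / 0.23 = 2.4350 / 0.23 = 10.5870
A = e^10.5870 ≈ 39615 hectares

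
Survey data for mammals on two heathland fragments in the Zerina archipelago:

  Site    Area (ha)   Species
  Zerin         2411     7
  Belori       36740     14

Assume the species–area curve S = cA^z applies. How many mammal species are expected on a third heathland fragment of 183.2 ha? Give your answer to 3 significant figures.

3.63

z = ln(14/7) / ln(36740/2411) = 0.6931 / 2.7238 = 0.2545
c = 7 / 2411^0.2545 = 7 / 7.256 = 0.9647
S₃ = 0.9647 × 183.2^0.2545 = 0.9647 × 3.766 ≈ 3.633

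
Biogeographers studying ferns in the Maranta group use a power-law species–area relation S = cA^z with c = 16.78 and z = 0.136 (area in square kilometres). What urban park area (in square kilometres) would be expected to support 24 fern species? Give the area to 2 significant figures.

24 = 16.78 × A^0.136  ⇒  A^0.136 = 24/16.78 = 1.43
ln A = ln(1.43) / 0.136 = 0.3579 / 0.136 = 2.6314
A = e^2.6314 ≈ 13.89 square kilometres

14 square kilometres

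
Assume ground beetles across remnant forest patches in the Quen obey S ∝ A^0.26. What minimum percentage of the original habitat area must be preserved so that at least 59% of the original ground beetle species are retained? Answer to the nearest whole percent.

13%

Need (A_new/A_old)^0.26 = 0.59, so A_new/A_old = 0.59^(1/0.26) = 0.59^3.846
ln(A_new/A_old) = ln 0.59 / 0.26 = -0.5276 / 0.26 = -2.0294
A_new/A_old = e^-2.0294 ≈ 0.1314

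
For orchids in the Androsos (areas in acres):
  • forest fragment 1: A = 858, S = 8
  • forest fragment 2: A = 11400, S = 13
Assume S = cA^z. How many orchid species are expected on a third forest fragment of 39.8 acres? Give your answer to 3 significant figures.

4.50

z = ln(13/8) / ln(11400/858) = 0.4855 / 2.5868 = 0.1877
c = 8 / 858^0.1877 = 8 / 3.553 = 2.252
S₃ = 2.252 × 39.8^0.1877 = 2.252 × 1.997 ≈ 4.496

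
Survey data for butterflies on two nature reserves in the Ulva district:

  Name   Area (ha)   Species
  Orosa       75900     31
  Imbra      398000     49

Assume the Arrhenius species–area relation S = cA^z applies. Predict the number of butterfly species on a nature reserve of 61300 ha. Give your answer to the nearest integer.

29

z = ln(49/31) / ln(398000/75900) = 0.4578 / 1.6570 = 0.2763
c = 31 / 75900^0.2763 = 31 / 22.3 = 1.39
S₃ = 1.39 × 61300^0.2763 = 1.39 × 21.03 ≈ 29.22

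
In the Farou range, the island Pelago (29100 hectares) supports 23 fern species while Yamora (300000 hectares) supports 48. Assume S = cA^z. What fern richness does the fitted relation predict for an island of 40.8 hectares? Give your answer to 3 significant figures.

2.90

z = ln(48/23) / ln(300000/29100) = 0.7357 / 2.3330 = 0.3153
c = 23 / 29100^0.3153 = 23 / 25.57 = 0.8997
S₃ = 0.8997 × 40.8^0.3153 = 0.8997 × 3.22 ≈ 2.897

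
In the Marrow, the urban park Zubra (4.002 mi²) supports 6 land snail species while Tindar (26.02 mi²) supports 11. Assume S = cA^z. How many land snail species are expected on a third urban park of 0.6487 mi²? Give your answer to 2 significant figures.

z = ln(11/6) / ln(26.02/4.002) = 0.6061 / 1.8721 = 0.3238
c = 6 / 4.002^0.3238 = 6 / 1.567 = 3.83
S₃ = 3.83 × 0.6487^0.3238 = 3.83 × 0.8692 ≈ 3.329

3.3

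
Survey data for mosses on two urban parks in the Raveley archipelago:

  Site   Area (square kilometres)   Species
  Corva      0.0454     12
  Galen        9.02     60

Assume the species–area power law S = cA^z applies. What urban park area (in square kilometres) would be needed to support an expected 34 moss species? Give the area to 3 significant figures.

1.39 square kilometres

z = ln(60/12) / ln(9.02/0.0454) = 1.6094 / 5.2917 = 0.3041
c = 12 / 0.0454^0.3041 = 12 / 0.3904 = 30.73
A = (34/30.73)^(1/0.3041) ⇒ ln A = ln(1.106)/0.3041 = 0.3320
A = e^0.3320 ≈ 1.394 square kilometres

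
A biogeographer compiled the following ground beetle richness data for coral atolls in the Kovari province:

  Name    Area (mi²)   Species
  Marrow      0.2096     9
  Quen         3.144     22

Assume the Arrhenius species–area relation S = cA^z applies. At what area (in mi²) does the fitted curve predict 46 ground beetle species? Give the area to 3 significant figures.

29.4 mi²

z = ln(22/9) / ln(3.144/0.2096) = 0.8938 / 2.7081 = 0.3301
c = 9 / 0.2096^0.3301 = 9 / 0.5971 = 15.07
A = (46/15.07)^(1/0.3301) ⇒ ln A = ln(3.052)/0.3301 = 3.3802
A = e^3.3802 ≈ 29.38 mi²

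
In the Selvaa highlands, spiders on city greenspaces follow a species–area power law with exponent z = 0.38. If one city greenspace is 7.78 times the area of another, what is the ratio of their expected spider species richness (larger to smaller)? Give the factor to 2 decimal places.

2.18

S₂/S₁ = (A₂/A₁)^z = 7.78^0.38
ln(S₂/S₁) = 0.38 × ln 7.78 = 0.38 × 2.0516 = 0.7796
S₂/S₁ = e^0.7796 ≈ 2.181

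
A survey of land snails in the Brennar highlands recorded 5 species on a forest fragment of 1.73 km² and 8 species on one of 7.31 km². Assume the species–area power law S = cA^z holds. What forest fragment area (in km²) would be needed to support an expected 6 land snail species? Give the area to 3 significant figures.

3.03 km²

z = ln(8/5) / ln(7.31/1.73) = 0.4700 / 1.4411 = 0.3261
c = 5 / 1.73^0.3261 = 5 / 1.196 = 4.182
A = (6/4.182)^(1/0.3261) ⇒ ln A = ln(1.435)/0.3261 = 1.1072
A = e^1.1072 ≈ 3.026 km²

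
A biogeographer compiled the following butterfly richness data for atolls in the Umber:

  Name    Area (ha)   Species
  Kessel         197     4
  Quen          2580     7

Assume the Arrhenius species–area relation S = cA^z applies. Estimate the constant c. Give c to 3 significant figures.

z = ln(S₂/S₁) / ln(A₂/A₁) = ln(7/4) / ln(2580/197) = 0.5596 / 2.5723 = 0.2176
c = S₁ / A₁^z = 4 / 197^0.2176 = 4 / 3.156 = 1.267

1.27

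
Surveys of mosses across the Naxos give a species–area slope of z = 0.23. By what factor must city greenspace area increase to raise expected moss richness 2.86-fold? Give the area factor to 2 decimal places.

(A₂/A₁)^0.23 = 2.86, so A₂/A₁ = 2.86^(1/0.23) = 2.86^4.348
ln(A₂/A₁) = ln 2.86 / 0.23 = 1.0508 / 0.23 = 4.5688
A₂/A₁ = e^4.5688 ≈ 96.43

96.43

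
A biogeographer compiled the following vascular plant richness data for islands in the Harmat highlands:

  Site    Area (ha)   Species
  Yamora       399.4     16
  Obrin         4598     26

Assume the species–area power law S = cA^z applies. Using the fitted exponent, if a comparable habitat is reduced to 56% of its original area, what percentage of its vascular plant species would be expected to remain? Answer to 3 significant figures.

89.1%

z = ln(26/16) / ln(4598/399.4) = 0.4855 / 2.4434 = 0.1987
S_new/S_old = (A_new/A_old)^z = 0.56^0.1987 = exp(0.1987 × -0.5798) = 0.8912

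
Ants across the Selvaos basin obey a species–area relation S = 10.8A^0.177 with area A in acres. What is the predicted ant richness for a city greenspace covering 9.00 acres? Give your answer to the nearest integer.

16

S = 10.8 × 9^0.177 = 10.8 × 1.475 ≈ 15.93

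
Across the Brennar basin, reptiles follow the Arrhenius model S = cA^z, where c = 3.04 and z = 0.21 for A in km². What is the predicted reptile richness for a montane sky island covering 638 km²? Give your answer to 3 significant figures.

11.8

S = 3.04 × 638^0.21
ln S = ln 3.04 + 0.21 × ln 638 = 1.1119 + 0.21 × 6.4583 = 2.4681
S = e^2.4681 ≈ 11.8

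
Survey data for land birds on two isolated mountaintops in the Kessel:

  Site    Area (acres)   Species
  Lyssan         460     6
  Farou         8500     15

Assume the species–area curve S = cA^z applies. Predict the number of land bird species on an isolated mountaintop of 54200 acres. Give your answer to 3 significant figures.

26.8

z = ln(15/6) / ln(8500/460) = 0.9163 / 2.9166 = 0.3142
c = 6 / 460^0.3142 = 6 / 6.863 = 0.8742
S₃ = 0.8742 × 54200^0.3142 = 0.8742 × 30.71 ≈ 26.84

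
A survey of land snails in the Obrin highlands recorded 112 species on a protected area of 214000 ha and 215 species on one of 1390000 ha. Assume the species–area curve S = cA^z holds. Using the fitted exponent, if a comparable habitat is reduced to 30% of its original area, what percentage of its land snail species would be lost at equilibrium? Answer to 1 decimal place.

34.3%

z = ln(215/112) / ln(1390000/214000) = 0.6521 / 1.8711 = 0.3485
S_new/S_old = (A_new/A_old)^z = 0.3^0.3485 = exp(0.3485 × -1.2040) = 0.6573
Fraction lost = 1 − 0.6573 = 0.3427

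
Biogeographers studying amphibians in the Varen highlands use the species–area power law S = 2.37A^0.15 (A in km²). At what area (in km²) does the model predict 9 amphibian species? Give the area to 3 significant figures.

7300 km²

9 = 2.37 × A^0.15  ⇒  A^0.15 = 9/2.37 = 3.797
ln A = ln(3.797) / 0.15 = 1.3343 / 0.15 = 8.8956
A = e^8.8956 ≈ 7300 km²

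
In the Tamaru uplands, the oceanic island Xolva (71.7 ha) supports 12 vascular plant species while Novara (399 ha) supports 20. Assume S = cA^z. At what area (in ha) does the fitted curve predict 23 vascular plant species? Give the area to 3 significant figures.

638 ha

z = ln(20/12) / ln(399/71.7) = 0.5108 / 1.7165 = 0.2976
c = 12 / 71.7^0.2976 = 12 / 3.566 = 3.365
A = (23/3.365)^(1/0.2976) ⇒ ln A = ln(6.835)/0.2976 = 6.4586
A = e^6.4586 ≈ 638.2 ha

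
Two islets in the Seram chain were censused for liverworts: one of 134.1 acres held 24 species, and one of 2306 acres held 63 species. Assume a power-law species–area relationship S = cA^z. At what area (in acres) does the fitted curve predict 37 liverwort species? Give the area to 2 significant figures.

480 acres

z = ln(63/24) / ln(2306/134.1) = 0.9651 / 2.8447 = 0.3393
c = 24 / 134.1^0.3393 = 24 / 5.269 = 4.555
A = (37/4.555)^(1/0.3393) ⇒ ln A = ln(8.123)/0.3393 = 6.1745
A = e^6.1745 ≈ 480.3 acres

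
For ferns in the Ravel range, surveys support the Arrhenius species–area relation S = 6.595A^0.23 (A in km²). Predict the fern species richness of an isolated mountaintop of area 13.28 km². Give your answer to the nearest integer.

12 species

S = 6.595 × 13.28^0.23
ln S = ln 6.595 + 0.23 × ln 13.28 = 1.8863 + 0.23 × 2.5863 = 2.4812
S = e^2.4812 ≈ 11.96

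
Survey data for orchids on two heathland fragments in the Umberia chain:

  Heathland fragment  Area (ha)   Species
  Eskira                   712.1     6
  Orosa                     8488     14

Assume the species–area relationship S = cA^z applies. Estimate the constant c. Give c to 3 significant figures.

z = ln(S₂/S₁) / ln(A₂/A₁) = ln(14/6) / ln(8488/712.1) = 0.8473 / 2.4782 = 0.3419
c = S₁ / A₁^z = 6 / 712.1^0.3419 = 6 / 9.447 = 0.6351

0.635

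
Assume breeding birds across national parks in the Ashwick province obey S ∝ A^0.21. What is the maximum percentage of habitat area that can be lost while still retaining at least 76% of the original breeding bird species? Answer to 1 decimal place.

72.9%

Need (A_new/A_old)^0.21 = 0.76, so A_new/A_old = 0.76^(1/0.21) = 0.76^4.762
ln(A_new/A_old) = ln 0.76 / 0.21 = -0.2744 / 0.21 = -1.3068
A_new/A_old = e^-1.3068 ≈ 0.2707
Fraction that can be lost = 1 − 0.2707 = 0.7293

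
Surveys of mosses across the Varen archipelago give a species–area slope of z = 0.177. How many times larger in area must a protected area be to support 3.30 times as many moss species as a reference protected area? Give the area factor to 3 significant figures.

850

(A₂/A₁)^0.177 = 3.3, so A₂/A₁ = 3.3^(1/0.177) = 3.3^5.65
ln(A₂/A₁) = ln 3.3 / 0.177 = 1.1939 / 0.177 = 6.7453
A₂/A₁ = e^6.7453 ≈ 850.1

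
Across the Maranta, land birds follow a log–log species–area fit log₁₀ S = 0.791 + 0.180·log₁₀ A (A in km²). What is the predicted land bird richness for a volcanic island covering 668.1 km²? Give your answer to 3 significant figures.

S = 6.18 × 668.1^0.18
ln S = ln 6.18 + 0.18 × ln 668.1 = 1.8213 + 0.18 × 6.5044 = 2.9921
S = e^2.9921 ≈ 19.93

19.9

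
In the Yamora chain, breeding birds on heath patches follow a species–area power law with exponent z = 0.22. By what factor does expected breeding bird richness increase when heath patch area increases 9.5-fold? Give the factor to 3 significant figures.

1.64

S₂/S₁ = (A₂/A₁)^z = 9.5^0.22
ln(S₂/S₁) = 0.22 × ln 9.5 = 0.22 × 2.2513 = 0.4953
S₂/S₁ = e^0.4953 ≈ 1.641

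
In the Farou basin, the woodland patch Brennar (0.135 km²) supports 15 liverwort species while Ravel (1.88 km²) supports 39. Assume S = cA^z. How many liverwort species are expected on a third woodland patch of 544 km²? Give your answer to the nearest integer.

305

z = ln(39/15) / ln(1.88/0.135) = 0.9555 / 2.6338 = 0.3628
c = 15 / 0.135^0.3628 = 15 / 0.4836 = 31.02
S₃ = 31.02 × 544^0.3628 = 31.02 × 9.828 ≈ 304.8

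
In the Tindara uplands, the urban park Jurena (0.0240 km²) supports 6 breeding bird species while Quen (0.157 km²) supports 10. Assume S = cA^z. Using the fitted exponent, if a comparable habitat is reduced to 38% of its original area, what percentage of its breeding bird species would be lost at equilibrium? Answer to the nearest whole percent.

z = ln(10/6) / ln(0.157/0.024) = 0.5108 / 1.8782 = 0.2720
S_new/S_old = (A_new/A_old)^z = 0.38^0.2720 = exp(0.2720 × -0.9676) = 0.7686
Fraction lost = 1 − 0.7686 = 0.2314

23%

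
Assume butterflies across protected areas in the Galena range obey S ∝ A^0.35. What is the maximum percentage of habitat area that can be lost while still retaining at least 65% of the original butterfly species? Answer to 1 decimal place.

70.8%

Need (A_new/A_old)^0.35 = 0.65, so A_new/A_old = 0.65^(1/0.35) = 0.65^2.857
ln(A_new/A_old) = ln 0.65 / 0.35 = -0.4308 / 0.35 = -1.2308
A_new/A_old = e^-1.2308 ≈ 0.2921
Fraction that can be lost = 1 − 0.2921 = 0.7079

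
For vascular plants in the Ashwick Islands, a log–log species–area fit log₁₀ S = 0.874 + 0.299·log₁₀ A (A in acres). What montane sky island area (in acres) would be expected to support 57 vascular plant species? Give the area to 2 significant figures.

57 = 7.482 × A^0.299  ⇒  A^0.299 = 57/7.482 = 7.619
ln A = ln(7.619) / 0.299 = 2.0306 / 0.299 = 6.7913
A = e^6.7913 ≈ 890 acres

890 acres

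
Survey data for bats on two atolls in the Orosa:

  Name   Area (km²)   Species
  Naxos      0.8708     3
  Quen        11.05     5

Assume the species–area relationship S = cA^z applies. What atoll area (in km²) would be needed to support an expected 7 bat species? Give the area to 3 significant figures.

z = ln(5/3) / ln(11.05/0.8708) = 0.5108 / 2.5408 = 0.2011
c = 3 / 0.8708^0.2011 = 3 / 0.9726 = 3.085
A = (7/3.085)^(1/0.2011) ⇒ ln A = ln(2.269)/0.2011 = 4.0760
A = e^4.0760 ≈ 58.91 km²

58.9 km²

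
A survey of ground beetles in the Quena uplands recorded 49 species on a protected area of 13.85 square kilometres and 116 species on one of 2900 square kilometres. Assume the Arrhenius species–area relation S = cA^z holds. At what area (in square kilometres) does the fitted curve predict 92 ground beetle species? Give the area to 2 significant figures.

z = ln(116/49) / ln(2900/13.85) = 0.8618 / 5.3442 = 0.1613
c = 49 / 13.85^0.1613 = 49 / 1.528 = 32.07
A = (92/32.07)^(1/0.1613) ⇒ ln A = ln(2.869)/0.1613 = 6.5350
A = e^6.5350 ≈ 688.8 square kilometres

690 square kilometres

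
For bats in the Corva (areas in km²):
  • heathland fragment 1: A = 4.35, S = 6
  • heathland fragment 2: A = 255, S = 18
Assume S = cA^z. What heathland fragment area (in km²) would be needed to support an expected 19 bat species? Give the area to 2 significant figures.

z = ln(18/6) / ln(255/4.35) = 1.0986 / 4.0711 = 0.2699
c = 6 / 4.35^0.2699 = 6 / 1.487 = 4.035
A = (19/4.035)^(1/0.2699) ⇒ ln A = ln(4.709)/0.2699 = 5.7416
A = e^5.7416 ≈ 311.6 km²

310 km²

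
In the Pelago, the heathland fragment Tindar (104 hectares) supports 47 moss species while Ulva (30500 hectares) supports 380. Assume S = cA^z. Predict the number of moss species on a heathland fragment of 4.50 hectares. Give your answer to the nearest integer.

z = ln(380/47) / ln(30500/104) = 2.0900 / 5.6811 = 0.3679
c = 47 / 104^0.3679 = 47 / 5.521 = 8.512
S₃ = 8.512 × 4.5^0.3679 = 8.512 × 1.739 ≈ 14.8

15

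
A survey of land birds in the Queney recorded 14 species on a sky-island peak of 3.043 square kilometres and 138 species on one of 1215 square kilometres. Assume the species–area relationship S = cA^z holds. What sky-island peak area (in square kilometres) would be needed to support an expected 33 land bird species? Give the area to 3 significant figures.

28.7 square kilometres

z = ln(138/14) / ln(1215/3.043) = 2.2882 / 5.9897 = 0.3820
c = 14 / 3.043^0.3820 = 14 / 1.53 = 9.152
A = (33/9.152)^(1/0.3820) ⇒ ln A = ln(3.606)/0.3820 = 3.3573
A = e^3.3573 ≈ 28.71 square kilometres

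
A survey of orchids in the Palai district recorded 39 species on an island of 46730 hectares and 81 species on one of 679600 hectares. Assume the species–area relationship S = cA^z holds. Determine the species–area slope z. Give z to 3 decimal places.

0.273

Taking logs: ln S = ln c + z ln A, so z = (ln S₂ − ln S₁)/(ln A₂ − ln A₁).
z = ln(81/39) / ln(679600/46730) = ln(2.077) / ln(14.54) = 0.7309 / 2.6771 = 0.2730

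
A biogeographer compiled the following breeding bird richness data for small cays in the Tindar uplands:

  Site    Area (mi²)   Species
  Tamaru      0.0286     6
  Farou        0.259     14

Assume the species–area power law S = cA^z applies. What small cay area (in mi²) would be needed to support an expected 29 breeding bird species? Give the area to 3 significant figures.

1.72 mi²

z = ln(14/6) / ln(0.259/0.0286) = 0.8473 / 2.2034 = 0.3845
c = 6 / 0.0286^0.3845 = 6 / 0.2549 = 23.54
A = (29/23.54)^(1/0.3845) ⇒ ln A = ln(1.232)/0.3845 = 0.5429
A = e^0.5429 ≈ 1.721 mi²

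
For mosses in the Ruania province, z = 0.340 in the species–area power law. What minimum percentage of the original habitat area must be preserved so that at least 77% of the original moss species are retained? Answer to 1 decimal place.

46.4%

Need (A_new/A_old)^0.34 = 0.77, so A_new/A_old = 0.77^(1/0.34) = 0.77^2.941
ln(A_new/A_old) = ln 0.77 / 0.34 = -0.2614 / 0.34 = -0.7687
A_new/A_old = e^-0.7687 ≈ 0.4636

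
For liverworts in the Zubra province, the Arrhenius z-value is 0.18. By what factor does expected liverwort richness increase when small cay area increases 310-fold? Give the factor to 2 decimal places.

2.81

S₂/S₁ = (A₂/A₁)^z = 310^0.18
ln(S₂/S₁) = 0.18 × ln 310 = 0.18 × 5.7366 = 1.0326
S₂/S₁ = e^1.0326 ≈ 2.808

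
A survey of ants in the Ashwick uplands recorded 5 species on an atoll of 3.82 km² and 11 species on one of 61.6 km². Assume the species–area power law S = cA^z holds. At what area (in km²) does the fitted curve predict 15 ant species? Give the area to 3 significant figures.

z = ln(11/5) / ln(61.6/3.82) = 0.7885 / 2.7804 = 0.2836
c = 5 / 3.82^0.2836 = 5 / 1.462 = 3.419
A = (15/3.419)^(1/0.2836) ⇒ ln A = ln(4.387)/0.2836 = 5.2144
A = e^5.2144 ≈ 183.9 km²

184 km²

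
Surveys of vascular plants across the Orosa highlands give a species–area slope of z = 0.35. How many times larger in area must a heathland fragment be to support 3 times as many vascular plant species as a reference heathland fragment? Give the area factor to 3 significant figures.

(A₂/A₁)^0.35 = 3, so A₂/A₁ = 3^(1/0.35) = 3^2.857
ln(A₂/A₁) = ln 3 / 0.35 = 1.0986 / 0.35 = 3.1389
A₂/A₁ = e^3.1389 ≈ 23.08

23.1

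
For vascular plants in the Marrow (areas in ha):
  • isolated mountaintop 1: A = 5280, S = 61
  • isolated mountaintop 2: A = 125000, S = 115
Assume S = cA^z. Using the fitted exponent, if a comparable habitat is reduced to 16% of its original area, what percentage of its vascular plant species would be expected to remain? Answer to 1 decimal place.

69.3%

z = ln(115/61) / ln(125000/5280) = 0.6341 / 3.1644 = 0.2004
S_new/S_old = (A_new/A_old)^z = 0.16^0.2004 = exp(0.2004 × -1.8326) = 0.6927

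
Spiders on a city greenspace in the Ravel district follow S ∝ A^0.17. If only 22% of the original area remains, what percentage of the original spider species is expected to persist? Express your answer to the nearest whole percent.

77%

S_new/S_old = (A_new/A_old)^z = 0.22^0.17
= exp(0.17 × ln 0.22) = exp(0.17 × -1.5141) = exp(-0.2574) ≈ 0.7731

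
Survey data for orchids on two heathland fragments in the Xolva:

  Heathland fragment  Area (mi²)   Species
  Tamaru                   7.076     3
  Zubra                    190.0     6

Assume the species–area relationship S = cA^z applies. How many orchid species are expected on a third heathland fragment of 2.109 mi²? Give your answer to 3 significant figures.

z = ln(6/3) / ln(190/7.076) = 0.6931 / 3.2903 = 0.2107
c = 3 / 7.076^0.2107 = 3 / 1.51 = 1.987
S₃ = 1.987 × 2.109^0.2107 = 1.987 × 1.17 ≈ 2.325

2.32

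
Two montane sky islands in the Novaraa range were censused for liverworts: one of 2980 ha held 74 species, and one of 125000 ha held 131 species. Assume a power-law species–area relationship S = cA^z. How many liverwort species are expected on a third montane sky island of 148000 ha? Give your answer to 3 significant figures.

134

z = ln(131/74) / ln(125000/2980) = 0.5711 / 3.7364 = 0.1529
c = 74 / 2980^0.1529 = 74 / 3.397 = 21.79
S₃ = 21.79 × 148000^0.1529 = 21.79 × 6.17 ≈ 134.4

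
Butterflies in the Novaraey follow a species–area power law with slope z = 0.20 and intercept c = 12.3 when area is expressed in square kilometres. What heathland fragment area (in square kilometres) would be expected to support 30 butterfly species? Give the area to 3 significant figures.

30 = 12.3 × A^0.2  ⇒  A^0.2 = 30/12.3 = 2.439
ln A = ln(2.439) / 0.2 = 0.8916 / 0.2 = 4.4580
A = e^4.4580 ≈ 86.31 square kilometres

86.3 square kilometres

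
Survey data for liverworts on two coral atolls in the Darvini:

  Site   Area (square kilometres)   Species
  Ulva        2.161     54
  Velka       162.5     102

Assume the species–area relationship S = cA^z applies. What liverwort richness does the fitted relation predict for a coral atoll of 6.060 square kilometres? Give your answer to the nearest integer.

63

z = ln(102/54) / ln(162.5/2.161) = 0.6360 / 4.3201 = 0.1472
c = 54 / 2.161^0.1472 = 54 / 1.12 = 48.21
S₃ = 48.21 × 6.06^0.1472 = 48.21 × 1.304 ≈ 62.85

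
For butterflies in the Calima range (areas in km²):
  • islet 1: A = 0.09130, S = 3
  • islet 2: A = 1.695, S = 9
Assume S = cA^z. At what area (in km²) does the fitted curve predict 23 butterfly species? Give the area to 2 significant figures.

21 km²

z = ln(9/3) / ln(1.695/0.0913) = 1.0986 / 2.9213 = 0.3761
c = 3 / 0.0913^0.3761 = 3 / 0.4065 = 7.38
A = (23/7.38)^(1/0.3761) ⇒ ln A = ln(3.117)/0.3761 = 3.0226
A = e^3.0226 ≈ 20.54 km²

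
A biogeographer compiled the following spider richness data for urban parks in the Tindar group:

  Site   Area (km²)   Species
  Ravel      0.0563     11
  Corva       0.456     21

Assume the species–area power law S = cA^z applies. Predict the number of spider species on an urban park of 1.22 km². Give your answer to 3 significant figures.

28.5

z = ln(21/11) / ln(0.456/0.0563) = 0.6466 / 2.0918 = 0.3091
c = 11 / 0.0563^0.3091 = 11 / 0.4109 = 26.77
S₃ = 26.77 × 1.22^0.3091 = 26.77 × 1.063 ≈ 28.47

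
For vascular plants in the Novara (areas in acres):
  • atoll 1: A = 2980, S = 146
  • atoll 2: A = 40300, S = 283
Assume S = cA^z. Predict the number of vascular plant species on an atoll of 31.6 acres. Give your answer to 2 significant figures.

z = ln(283/146) / ln(40300/2980) = 0.6618 / 2.6044 = 0.2541
c = 146 / 2980^0.2541 = 146 / 7.636 = 19.12
S₃ = 19.12 × 31.6^0.2541 = 19.12 × 2.405 ≈ 45.98

46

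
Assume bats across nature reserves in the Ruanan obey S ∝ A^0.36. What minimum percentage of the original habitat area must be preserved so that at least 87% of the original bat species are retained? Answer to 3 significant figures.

67.9%

Need (A_new/A_old)^0.36 = 0.87, so A_new/A_old = 0.87^(1/0.36) = 0.87^2.778
ln(A_new/A_old) = ln 0.87 / 0.36 = -0.1393 / 0.36 = -0.3868
A_new/A_old = e^-0.3868 ≈ 0.6792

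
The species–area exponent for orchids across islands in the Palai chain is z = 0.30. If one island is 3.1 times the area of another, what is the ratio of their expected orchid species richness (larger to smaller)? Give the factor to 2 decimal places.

S₂/S₁ = (A₂/A₁)^z = 3.1^0.3
ln(S₂/S₁) = 0.3 × ln 3.1 = 0.3 × 1.1314 = 0.3394
S₂/S₁ = e^0.3394 ≈ 1.404

1.40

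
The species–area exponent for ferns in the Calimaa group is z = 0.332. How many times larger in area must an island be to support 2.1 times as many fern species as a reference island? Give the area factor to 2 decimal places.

(A₂/A₁)^0.332 = 2.1, so A₂/A₁ = 2.1^(1/0.332) = 2.1^3.012
ln(A₂/A₁) = ln 2.1 / 0.332 = 0.7419 / 0.332 = 2.2348
A₂/A₁ = e^2.2348 ≈ 9.344

9.34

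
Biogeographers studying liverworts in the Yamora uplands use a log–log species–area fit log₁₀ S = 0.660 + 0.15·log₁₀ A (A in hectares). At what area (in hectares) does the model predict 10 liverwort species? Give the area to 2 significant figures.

180 hectares

10 = 4.571 × A^0.15  ⇒  A^0.15 = 10/4.571 = 2.188
ln A = ln(2.188) / 0.15 = 0.7829 / 0.15 = 5.2192
A = e^5.2192 ≈ 184.8 hectares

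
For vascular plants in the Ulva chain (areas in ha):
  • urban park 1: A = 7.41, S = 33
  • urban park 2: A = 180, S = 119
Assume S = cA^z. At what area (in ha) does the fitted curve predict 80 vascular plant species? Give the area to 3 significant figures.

67.0 ha

z = ln(119/33) / ln(180/7.41) = 1.2826 / 3.1901 = 0.4021
c = 33 / 7.41^0.4021 = 33 / 2.237 = 14.75
A = (80/14.75)^(1/0.4021) ⇒ ln A = ln(5.424)/0.4021 = 4.2053
A = e^4.2053 ≈ 67.04 ha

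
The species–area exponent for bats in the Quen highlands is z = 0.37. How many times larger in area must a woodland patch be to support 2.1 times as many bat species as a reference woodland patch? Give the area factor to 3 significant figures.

(A₂/A₁)^0.37 = 2.1, so A₂/A₁ = 2.1^(1/0.37) = 2.1^2.703
ln(A₂/A₁) = ln 2.1 / 0.37 = 0.7419 / 0.37 = 2.0052
A₂/A₁ = e^2.0052 ≈ 7.428

7.43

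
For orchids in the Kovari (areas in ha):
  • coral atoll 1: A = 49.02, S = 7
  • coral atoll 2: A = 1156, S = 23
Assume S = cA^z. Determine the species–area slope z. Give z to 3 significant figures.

0.376

Taking logs: ln S = ln c + z ln A, so z = (ln S₂ − ln S₁)/(ln A₂ − ln A₁).
z = ln(23/7) / ln(1156/49.02) = ln(3.286) / ln(23.58) = 1.1896 / 3.1605 = 0.3764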